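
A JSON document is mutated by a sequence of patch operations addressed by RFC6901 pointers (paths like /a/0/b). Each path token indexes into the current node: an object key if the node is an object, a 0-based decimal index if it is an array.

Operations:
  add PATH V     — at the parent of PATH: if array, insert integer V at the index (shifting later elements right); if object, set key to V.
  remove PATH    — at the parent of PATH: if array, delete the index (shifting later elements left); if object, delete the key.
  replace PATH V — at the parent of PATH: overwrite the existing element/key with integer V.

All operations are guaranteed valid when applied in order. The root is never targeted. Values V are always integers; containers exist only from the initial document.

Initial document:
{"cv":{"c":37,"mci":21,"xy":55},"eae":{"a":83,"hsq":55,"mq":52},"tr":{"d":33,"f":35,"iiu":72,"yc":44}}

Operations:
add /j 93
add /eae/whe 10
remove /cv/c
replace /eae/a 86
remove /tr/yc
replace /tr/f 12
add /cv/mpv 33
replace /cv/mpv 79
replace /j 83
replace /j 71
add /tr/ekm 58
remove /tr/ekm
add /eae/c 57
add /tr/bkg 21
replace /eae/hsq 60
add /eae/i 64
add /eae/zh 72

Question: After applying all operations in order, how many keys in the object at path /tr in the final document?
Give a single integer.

Answer: 4

Derivation:
After op 1 (add /j 93): {"cv":{"c":37,"mci":21,"xy":55},"eae":{"a":83,"hsq":55,"mq":52},"j":93,"tr":{"d":33,"f":35,"iiu":72,"yc":44}}
After op 2 (add /eae/whe 10): {"cv":{"c":37,"mci":21,"xy":55},"eae":{"a":83,"hsq":55,"mq":52,"whe":10},"j":93,"tr":{"d":33,"f":35,"iiu":72,"yc":44}}
After op 3 (remove /cv/c): {"cv":{"mci":21,"xy":55},"eae":{"a":83,"hsq":55,"mq":52,"whe":10},"j":93,"tr":{"d":33,"f":35,"iiu":72,"yc":44}}
After op 4 (replace /eae/a 86): {"cv":{"mci":21,"xy":55},"eae":{"a":86,"hsq":55,"mq":52,"whe":10},"j":93,"tr":{"d":33,"f":35,"iiu":72,"yc":44}}
After op 5 (remove /tr/yc): {"cv":{"mci":21,"xy":55},"eae":{"a":86,"hsq":55,"mq":52,"whe":10},"j":93,"tr":{"d":33,"f":35,"iiu":72}}
After op 6 (replace /tr/f 12): {"cv":{"mci":21,"xy":55},"eae":{"a":86,"hsq":55,"mq":52,"whe":10},"j":93,"tr":{"d":33,"f":12,"iiu":72}}
After op 7 (add /cv/mpv 33): {"cv":{"mci":21,"mpv":33,"xy":55},"eae":{"a":86,"hsq":55,"mq":52,"whe":10},"j":93,"tr":{"d":33,"f":12,"iiu":72}}
After op 8 (replace /cv/mpv 79): {"cv":{"mci":21,"mpv":79,"xy":55},"eae":{"a":86,"hsq":55,"mq":52,"whe":10},"j":93,"tr":{"d":33,"f":12,"iiu":72}}
After op 9 (replace /j 83): {"cv":{"mci":21,"mpv":79,"xy":55},"eae":{"a":86,"hsq":55,"mq":52,"whe":10},"j":83,"tr":{"d":33,"f":12,"iiu":72}}
After op 10 (replace /j 71): {"cv":{"mci":21,"mpv":79,"xy":55},"eae":{"a":86,"hsq":55,"mq":52,"whe":10},"j":71,"tr":{"d":33,"f":12,"iiu":72}}
After op 11 (add /tr/ekm 58): {"cv":{"mci":21,"mpv":79,"xy":55},"eae":{"a":86,"hsq":55,"mq":52,"whe":10},"j":71,"tr":{"d":33,"ekm":58,"f":12,"iiu":72}}
After op 12 (remove /tr/ekm): {"cv":{"mci":21,"mpv":79,"xy":55},"eae":{"a":86,"hsq":55,"mq":52,"whe":10},"j":71,"tr":{"d":33,"f":12,"iiu":72}}
After op 13 (add /eae/c 57): {"cv":{"mci":21,"mpv":79,"xy":55},"eae":{"a":86,"c":57,"hsq":55,"mq":52,"whe":10},"j":71,"tr":{"d":33,"f":12,"iiu":72}}
After op 14 (add /tr/bkg 21): {"cv":{"mci":21,"mpv":79,"xy":55},"eae":{"a":86,"c":57,"hsq":55,"mq":52,"whe":10},"j":71,"tr":{"bkg":21,"d":33,"f":12,"iiu":72}}
After op 15 (replace /eae/hsq 60): {"cv":{"mci":21,"mpv":79,"xy":55},"eae":{"a":86,"c":57,"hsq":60,"mq":52,"whe":10},"j":71,"tr":{"bkg":21,"d":33,"f":12,"iiu":72}}
After op 16 (add /eae/i 64): {"cv":{"mci":21,"mpv":79,"xy":55},"eae":{"a":86,"c":57,"hsq":60,"i":64,"mq":52,"whe":10},"j":71,"tr":{"bkg":21,"d":33,"f":12,"iiu":72}}
After op 17 (add /eae/zh 72): {"cv":{"mci":21,"mpv":79,"xy":55},"eae":{"a":86,"c":57,"hsq":60,"i":64,"mq":52,"whe":10,"zh":72},"j":71,"tr":{"bkg":21,"d":33,"f":12,"iiu":72}}
Size at path /tr: 4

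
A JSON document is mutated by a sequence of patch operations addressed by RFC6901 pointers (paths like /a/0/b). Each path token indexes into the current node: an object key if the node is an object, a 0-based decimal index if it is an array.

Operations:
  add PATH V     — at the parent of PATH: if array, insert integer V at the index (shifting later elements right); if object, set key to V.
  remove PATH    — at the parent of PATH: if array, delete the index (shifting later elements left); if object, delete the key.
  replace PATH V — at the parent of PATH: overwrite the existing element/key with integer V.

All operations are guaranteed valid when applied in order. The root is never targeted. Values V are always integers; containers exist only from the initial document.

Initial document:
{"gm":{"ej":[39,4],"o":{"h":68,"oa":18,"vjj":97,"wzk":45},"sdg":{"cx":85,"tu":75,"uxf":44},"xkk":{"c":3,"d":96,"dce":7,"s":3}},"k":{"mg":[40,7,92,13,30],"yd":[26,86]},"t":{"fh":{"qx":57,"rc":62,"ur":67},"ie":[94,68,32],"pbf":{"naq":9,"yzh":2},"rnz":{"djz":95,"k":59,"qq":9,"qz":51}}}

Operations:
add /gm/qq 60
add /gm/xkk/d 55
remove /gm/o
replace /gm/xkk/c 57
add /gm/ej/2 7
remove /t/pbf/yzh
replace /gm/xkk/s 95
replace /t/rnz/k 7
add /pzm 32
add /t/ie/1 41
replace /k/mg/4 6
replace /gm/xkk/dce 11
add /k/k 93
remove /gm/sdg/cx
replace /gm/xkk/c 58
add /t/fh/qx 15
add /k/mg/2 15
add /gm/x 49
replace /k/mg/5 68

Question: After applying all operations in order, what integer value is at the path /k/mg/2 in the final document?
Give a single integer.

Answer: 15

Derivation:
After op 1 (add /gm/qq 60): {"gm":{"ej":[39,4],"o":{"h":68,"oa":18,"vjj":97,"wzk":45},"qq":60,"sdg":{"cx":85,"tu":75,"uxf":44},"xkk":{"c":3,"d":96,"dce":7,"s":3}},"k":{"mg":[40,7,92,13,30],"yd":[26,86]},"t":{"fh":{"qx":57,"rc":62,"ur":67},"ie":[94,68,32],"pbf":{"naq":9,"yzh":2},"rnz":{"djz":95,"k":59,"qq":9,"qz":51}}}
After op 2 (add /gm/xkk/d 55): {"gm":{"ej":[39,4],"o":{"h":68,"oa":18,"vjj":97,"wzk":45},"qq":60,"sdg":{"cx":85,"tu":75,"uxf":44},"xkk":{"c":3,"d":55,"dce":7,"s":3}},"k":{"mg":[40,7,92,13,30],"yd":[26,86]},"t":{"fh":{"qx":57,"rc":62,"ur":67},"ie":[94,68,32],"pbf":{"naq":9,"yzh":2},"rnz":{"djz":95,"k":59,"qq":9,"qz":51}}}
After op 3 (remove /gm/o): {"gm":{"ej":[39,4],"qq":60,"sdg":{"cx":85,"tu":75,"uxf":44},"xkk":{"c":3,"d":55,"dce":7,"s":3}},"k":{"mg":[40,7,92,13,30],"yd":[26,86]},"t":{"fh":{"qx":57,"rc":62,"ur":67},"ie":[94,68,32],"pbf":{"naq":9,"yzh":2},"rnz":{"djz":95,"k":59,"qq":9,"qz":51}}}
After op 4 (replace /gm/xkk/c 57): {"gm":{"ej":[39,4],"qq":60,"sdg":{"cx":85,"tu":75,"uxf":44},"xkk":{"c":57,"d":55,"dce":7,"s":3}},"k":{"mg":[40,7,92,13,30],"yd":[26,86]},"t":{"fh":{"qx":57,"rc":62,"ur":67},"ie":[94,68,32],"pbf":{"naq":9,"yzh":2},"rnz":{"djz":95,"k":59,"qq":9,"qz":51}}}
After op 5 (add /gm/ej/2 7): {"gm":{"ej":[39,4,7],"qq":60,"sdg":{"cx":85,"tu":75,"uxf":44},"xkk":{"c":57,"d":55,"dce":7,"s":3}},"k":{"mg":[40,7,92,13,30],"yd":[26,86]},"t":{"fh":{"qx":57,"rc":62,"ur":67},"ie":[94,68,32],"pbf":{"naq":9,"yzh":2},"rnz":{"djz":95,"k":59,"qq":9,"qz":51}}}
After op 6 (remove /t/pbf/yzh): {"gm":{"ej":[39,4,7],"qq":60,"sdg":{"cx":85,"tu":75,"uxf":44},"xkk":{"c":57,"d":55,"dce":7,"s":3}},"k":{"mg":[40,7,92,13,30],"yd":[26,86]},"t":{"fh":{"qx":57,"rc":62,"ur":67},"ie":[94,68,32],"pbf":{"naq":9},"rnz":{"djz":95,"k":59,"qq":9,"qz":51}}}
After op 7 (replace /gm/xkk/s 95): {"gm":{"ej":[39,4,7],"qq":60,"sdg":{"cx":85,"tu":75,"uxf":44},"xkk":{"c":57,"d":55,"dce":7,"s":95}},"k":{"mg":[40,7,92,13,30],"yd":[26,86]},"t":{"fh":{"qx":57,"rc":62,"ur":67},"ie":[94,68,32],"pbf":{"naq":9},"rnz":{"djz":95,"k":59,"qq":9,"qz":51}}}
After op 8 (replace /t/rnz/k 7): {"gm":{"ej":[39,4,7],"qq":60,"sdg":{"cx":85,"tu":75,"uxf":44},"xkk":{"c":57,"d":55,"dce":7,"s":95}},"k":{"mg":[40,7,92,13,30],"yd":[26,86]},"t":{"fh":{"qx":57,"rc":62,"ur":67},"ie":[94,68,32],"pbf":{"naq":9},"rnz":{"djz":95,"k":7,"qq":9,"qz":51}}}
After op 9 (add /pzm 32): {"gm":{"ej":[39,4,7],"qq":60,"sdg":{"cx":85,"tu":75,"uxf":44},"xkk":{"c":57,"d":55,"dce":7,"s":95}},"k":{"mg":[40,7,92,13,30],"yd":[26,86]},"pzm":32,"t":{"fh":{"qx":57,"rc":62,"ur":67},"ie":[94,68,32],"pbf":{"naq":9},"rnz":{"djz":95,"k":7,"qq":9,"qz":51}}}
After op 10 (add /t/ie/1 41): {"gm":{"ej":[39,4,7],"qq":60,"sdg":{"cx":85,"tu":75,"uxf":44},"xkk":{"c":57,"d":55,"dce":7,"s":95}},"k":{"mg":[40,7,92,13,30],"yd":[26,86]},"pzm":32,"t":{"fh":{"qx":57,"rc":62,"ur":67},"ie":[94,41,68,32],"pbf":{"naq":9},"rnz":{"djz":95,"k":7,"qq":9,"qz":51}}}
After op 11 (replace /k/mg/4 6): {"gm":{"ej":[39,4,7],"qq":60,"sdg":{"cx":85,"tu":75,"uxf":44},"xkk":{"c":57,"d":55,"dce":7,"s":95}},"k":{"mg":[40,7,92,13,6],"yd":[26,86]},"pzm":32,"t":{"fh":{"qx":57,"rc":62,"ur":67},"ie":[94,41,68,32],"pbf":{"naq":9},"rnz":{"djz":95,"k":7,"qq":9,"qz":51}}}
After op 12 (replace /gm/xkk/dce 11): {"gm":{"ej":[39,4,7],"qq":60,"sdg":{"cx":85,"tu":75,"uxf":44},"xkk":{"c":57,"d":55,"dce":11,"s":95}},"k":{"mg":[40,7,92,13,6],"yd":[26,86]},"pzm":32,"t":{"fh":{"qx":57,"rc":62,"ur":67},"ie":[94,41,68,32],"pbf":{"naq":9},"rnz":{"djz":95,"k":7,"qq":9,"qz":51}}}
After op 13 (add /k/k 93): {"gm":{"ej":[39,4,7],"qq":60,"sdg":{"cx":85,"tu":75,"uxf":44},"xkk":{"c":57,"d":55,"dce":11,"s":95}},"k":{"k":93,"mg":[40,7,92,13,6],"yd":[26,86]},"pzm":32,"t":{"fh":{"qx":57,"rc":62,"ur":67},"ie":[94,41,68,32],"pbf":{"naq":9},"rnz":{"djz":95,"k":7,"qq":9,"qz":51}}}
After op 14 (remove /gm/sdg/cx): {"gm":{"ej":[39,4,7],"qq":60,"sdg":{"tu":75,"uxf":44},"xkk":{"c":57,"d":55,"dce":11,"s":95}},"k":{"k":93,"mg":[40,7,92,13,6],"yd":[26,86]},"pzm":32,"t":{"fh":{"qx":57,"rc":62,"ur":67},"ie":[94,41,68,32],"pbf":{"naq":9},"rnz":{"djz":95,"k":7,"qq":9,"qz":51}}}
After op 15 (replace /gm/xkk/c 58): {"gm":{"ej":[39,4,7],"qq":60,"sdg":{"tu":75,"uxf":44},"xkk":{"c":58,"d":55,"dce":11,"s":95}},"k":{"k":93,"mg":[40,7,92,13,6],"yd":[26,86]},"pzm":32,"t":{"fh":{"qx":57,"rc":62,"ur":67},"ie":[94,41,68,32],"pbf":{"naq":9},"rnz":{"djz":95,"k":7,"qq":9,"qz":51}}}
After op 16 (add /t/fh/qx 15): {"gm":{"ej":[39,4,7],"qq":60,"sdg":{"tu":75,"uxf":44},"xkk":{"c":58,"d":55,"dce":11,"s":95}},"k":{"k":93,"mg":[40,7,92,13,6],"yd":[26,86]},"pzm":32,"t":{"fh":{"qx":15,"rc":62,"ur":67},"ie":[94,41,68,32],"pbf":{"naq":9},"rnz":{"djz":95,"k":7,"qq":9,"qz":51}}}
After op 17 (add /k/mg/2 15): {"gm":{"ej":[39,4,7],"qq":60,"sdg":{"tu":75,"uxf":44},"xkk":{"c":58,"d":55,"dce":11,"s":95}},"k":{"k":93,"mg":[40,7,15,92,13,6],"yd":[26,86]},"pzm":32,"t":{"fh":{"qx":15,"rc":62,"ur":67},"ie":[94,41,68,32],"pbf":{"naq":9},"rnz":{"djz":95,"k":7,"qq":9,"qz":51}}}
After op 18 (add /gm/x 49): {"gm":{"ej":[39,4,7],"qq":60,"sdg":{"tu":75,"uxf":44},"x":49,"xkk":{"c":58,"d":55,"dce":11,"s":95}},"k":{"k":93,"mg":[40,7,15,92,13,6],"yd":[26,86]},"pzm":32,"t":{"fh":{"qx":15,"rc":62,"ur":67},"ie":[94,41,68,32],"pbf":{"naq":9},"rnz":{"djz":95,"k":7,"qq":9,"qz":51}}}
After op 19 (replace /k/mg/5 68): {"gm":{"ej":[39,4,7],"qq":60,"sdg":{"tu":75,"uxf":44},"x":49,"xkk":{"c":58,"d":55,"dce":11,"s":95}},"k":{"k":93,"mg":[40,7,15,92,13,68],"yd":[26,86]},"pzm":32,"t":{"fh":{"qx":15,"rc":62,"ur":67},"ie":[94,41,68,32],"pbf":{"naq":9},"rnz":{"djz":95,"k":7,"qq":9,"qz":51}}}
Value at /k/mg/2: 15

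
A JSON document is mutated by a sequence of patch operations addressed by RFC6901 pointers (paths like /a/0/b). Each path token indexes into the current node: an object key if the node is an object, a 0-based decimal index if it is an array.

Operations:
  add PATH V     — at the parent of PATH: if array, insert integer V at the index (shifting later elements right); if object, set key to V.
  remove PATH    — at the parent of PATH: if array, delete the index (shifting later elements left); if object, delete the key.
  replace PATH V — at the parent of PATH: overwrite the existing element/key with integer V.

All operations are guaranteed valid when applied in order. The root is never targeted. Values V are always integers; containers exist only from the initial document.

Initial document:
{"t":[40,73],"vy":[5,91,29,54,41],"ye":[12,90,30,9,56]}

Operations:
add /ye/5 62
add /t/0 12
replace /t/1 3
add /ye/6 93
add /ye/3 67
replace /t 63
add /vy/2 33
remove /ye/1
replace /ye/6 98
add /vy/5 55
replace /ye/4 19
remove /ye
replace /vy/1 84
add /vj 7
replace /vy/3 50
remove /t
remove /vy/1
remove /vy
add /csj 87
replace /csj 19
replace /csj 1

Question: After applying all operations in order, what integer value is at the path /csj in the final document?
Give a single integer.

Answer: 1

Derivation:
After op 1 (add /ye/5 62): {"t":[40,73],"vy":[5,91,29,54,41],"ye":[12,90,30,9,56,62]}
After op 2 (add /t/0 12): {"t":[12,40,73],"vy":[5,91,29,54,41],"ye":[12,90,30,9,56,62]}
After op 3 (replace /t/1 3): {"t":[12,3,73],"vy":[5,91,29,54,41],"ye":[12,90,30,9,56,62]}
After op 4 (add /ye/6 93): {"t":[12,3,73],"vy":[5,91,29,54,41],"ye":[12,90,30,9,56,62,93]}
After op 5 (add /ye/3 67): {"t":[12,3,73],"vy":[5,91,29,54,41],"ye":[12,90,30,67,9,56,62,93]}
After op 6 (replace /t 63): {"t":63,"vy":[5,91,29,54,41],"ye":[12,90,30,67,9,56,62,93]}
After op 7 (add /vy/2 33): {"t":63,"vy":[5,91,33,29,54,41],"ye":[12,90,30,67,9,56,62,93]}
After op 8 (remove /ye/1): {"t":63,"vy":[5,91,33,29,54,41],"ye":[12,30,67,9,56,62,93]}
After op 9 (replace /ye/6 98): {"t":63,"vy":[5,91,33,29,54,41],"ye":[12,30,67,9,56,62,98]}
After op 10 (add /vy/5 55): {"t":63,"vy":[5,91,33,29,54,55,41],"ye":[12,30,67,9,56,62,98]}
After op 11 (replace /ye/4 19): {"t":63,"vy":[5,91,33,29,54,55,41],"ye":[12,30,67,9,19,62,98]}
After op 12 (remove /ye): {"t":63,"vy":[5,91,33,29,54,55,41]}
After op 13 (replace /vy/1 84): {"t":63,"vy":[5,84,33,29,54,55,41]}
After op 14 (add /vj 7): {"t":63,"vj":7,"vy":[5,84,33,29,54,55,41]}
After op 15 (replace /vy/3 50): {"t":63,"vj":7,"vy":[5,84,33,50,54,55,41]}
After op 16 (remove /t): {"vj":7,"vy":[5,84,33,50,54,55,41]}
After op 17 (remove /vy/1): {"vj":7,"vy":[5,33,50,54,55,41]}
After op 18 (remove /vy): {"vj":7}
After op 19 (add /csj 87): {"csj":87,"vj":7}
After op 20 (replace /csj 19): {"csj":19,"vj":7}
After op 21 (replace /csj 1): {"csj":1,"vj":7}
Value at /csj: 1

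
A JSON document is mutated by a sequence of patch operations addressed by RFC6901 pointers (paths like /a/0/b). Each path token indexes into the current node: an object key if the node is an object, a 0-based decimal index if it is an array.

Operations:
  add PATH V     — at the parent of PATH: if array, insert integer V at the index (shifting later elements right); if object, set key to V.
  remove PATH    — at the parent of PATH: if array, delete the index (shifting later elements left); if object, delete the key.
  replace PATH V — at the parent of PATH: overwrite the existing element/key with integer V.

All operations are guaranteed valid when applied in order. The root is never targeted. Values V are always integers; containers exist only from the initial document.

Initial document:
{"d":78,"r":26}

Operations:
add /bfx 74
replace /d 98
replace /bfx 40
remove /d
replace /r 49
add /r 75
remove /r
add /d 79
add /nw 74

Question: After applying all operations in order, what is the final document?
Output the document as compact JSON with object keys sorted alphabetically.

After op 1 (add /bfx 74): {"bfx":74,"d":78,"r":26}
After op 2 (replace /d 98): {"bfx":74,"d":98,"r":26}
After op 3 (replace /bfx 40): {"bfx":40,"d":98,"r":26}
After op 4 (remove /d): {"bfx":40,"r":26}
After op 5 (replace /r 49): {"bfx":40,"r":49}
After op 6 (add /r 75): {"bfx":40,"r":75}
After op 7 (remove /r): {"bfx":40}
After op 8 (add /d 79): {"bfx":40,"d":79}
After op 9 (add /nw 74): {"bfx":40,"d":79,"nw":74}

Answer: {"bfx":40,"d":79,"nw":74}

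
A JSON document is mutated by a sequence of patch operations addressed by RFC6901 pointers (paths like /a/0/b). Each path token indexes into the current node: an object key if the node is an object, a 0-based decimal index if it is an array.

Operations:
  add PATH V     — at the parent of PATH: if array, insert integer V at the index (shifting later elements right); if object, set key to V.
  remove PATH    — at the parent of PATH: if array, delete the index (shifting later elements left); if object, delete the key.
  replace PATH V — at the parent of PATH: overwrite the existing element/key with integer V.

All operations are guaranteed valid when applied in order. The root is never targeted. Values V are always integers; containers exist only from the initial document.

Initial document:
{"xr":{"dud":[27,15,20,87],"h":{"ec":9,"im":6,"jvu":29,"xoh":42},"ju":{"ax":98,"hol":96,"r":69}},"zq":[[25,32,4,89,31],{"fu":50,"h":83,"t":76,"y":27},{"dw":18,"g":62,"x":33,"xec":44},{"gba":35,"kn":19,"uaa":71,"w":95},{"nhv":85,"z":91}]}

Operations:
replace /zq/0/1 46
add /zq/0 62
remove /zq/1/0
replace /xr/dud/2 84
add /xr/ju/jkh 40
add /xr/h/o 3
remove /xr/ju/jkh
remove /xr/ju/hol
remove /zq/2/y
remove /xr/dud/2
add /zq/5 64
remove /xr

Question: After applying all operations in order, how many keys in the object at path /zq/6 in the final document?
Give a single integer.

After op 1 (replace /zq/0/1 46): {"xr":{"dud":[27,15,20,87],"h":{"ec":9,"im":6,"jvu":29,"xoh":42},"ju":{"ax":98,"hol":96,"r":69}},"zq":[[25,46,4,89,31],{"fu":50,"h":83,"t":76,"y":27},{"dw":18,"g":62,"x":33,"xec":44},{"gba":35,"kn":19,"uaa":71,"w":95},{"nhv":85,"z":91}]}
After op 2 (add /zq/0 62): {"xr":{"dud":[27,15,20,87],"h":{"ec":9,"im":6,"jvu":29,"xoh":42},"ju":{"ax":98,"hol":96,"r":69}},"zq":[62,[25,46,4,89,31],{"fu":50,"h":83,"t":76,"y":27},{"dw":18,"g":62,"x":33,"xec":44},{"gba":35,"kn":19,"uaa":71,"w":95},{"nhv":85,"z":91}]}
After op 3 (remove /zq/1/0): {"xr":{"dud":[27,15,20,87],"h":{"ec":9,"im":6,"jvu":29,"xoh":42},"ju":{"ax":98,"hol":96,"r":69}},"zq":[62,[46,4,89,31],{"fu":50,"h":83,"t":76,"y":27},{"dw":18,"g":62,"x":33,"xec":44},{"gba":35,"kn":19,"uaa":71,"w":95},{"nhv":85,"z":91}]}
After op 4 (replace /xr/dud/2 84): {"xr":{"dud":[27,15,84,87],"h":{"ec":9,"im":6,"jvu":29,"xoh":42},"ju":{"ax":98,"hol":96,"r":69}},"zq":[62,[46,4,89,31],{"fu":50,"h":83,"t":76,"y":27},{"dw":18,"g":62,"x":33,"xec":44},{"gba":35,"kn":19,"uaa":71,"w":95},{"nhv":85,"z":91}]}
After op 5 (add /xr/ju/jkh 40): {"xr":{"dud":[27,15,84,87],"h":{"ec":9,"im":6,"jvu":29,"xoh":42},"ju":{"ax":98,"hol":96,"jkh":40,"r":69}},"zq":[62,[46,4,89,31],{"fu":50,"h":83,"t":76,"y":27},{"dw":18,"g":62,"x":33,"xec":44},{"gba":35,"kn":19,"uaa":71,"w":95},{"nhv":85,"z":91}]}
After op 6 (add /xr/h/o 3): {"xr":{"dud":[27,15,84,87],"h":{"ec":9,"im":6,"jvu":29,"o":3,"xoh":42},"ju":{"ax":98,"hol":96,"jkh":40,"r":69}},"zq":[62,[46,4,89,31],{"fu":50,"h":83,"t":76,"y":27},{"dw":18,"g":62,"x":33,"xec":44},{"gba":35,"kn":19,"uaa":71,"w":95},{"nhv":85,"z":91}]}
After op 7 (remove /xr/ju/jkh): {"xr":{"dud":[27,15,84,87],"h":{"ec":9,"im":6,"jvu":29,"o":3,"xoh":42},"ju":{"ax":98,"hol":96,"r":69}},"zq":[62,[46,4,89,31],{"fu":50,"h":83,"t":76,"y":27},{"dw":18,"g":62,"x":33,"xec":44},{"gba":35,"kn":19,"uaa":71,"w":95},{"nhv":85,"z":91}]}
After op 8 (remove /xr/ju/hol): {"xr":{"dud":[27,15,84,87],"h":{"ec":9,"im":6,"jvu":29,"o":3,"xoh":42},"ju":{"ax":98,"r":69}},"zq":[62,[46,4,89,31],{"fu":50,"h":83,"t":76,"y":27},{"dw":18,"g":62,"x":33,"xec":44},{"gba":35,"kn":19,"uaa":71,"w":95},{"nhv":85,"z":91}]}
After op 9 (remove /zq/2/y): {"xr":{"dud":[27,15,84,87],"h":{"ec":9,"im":6,"jvu":29,"o":3,"xoh":42},"ju":{"ax":98,"r":69}},"zq":[62,[46,4,89,31],{"fu":50,"h":83,"t":76},{"dw":18,"g":62,"x":33,"xec":44},{"gba":35,"kn":19,"uaa":71,"w":95},{"nhv":85,"z":91}]}
After op 10 (remove /xr/dud/2): {"xr":{"dud":[27,15,87],"h":{"ec":9,"im":6,"jvu":29,"o":3,"xoh":42},"ju":{"ax":98,"r":69}},"zq":[62,[46,4,89,31],{"fu":50,"h":83,"t":76},{"dw":18,"g":62,"x":33,"xec":44},{"gba":35,"kn":19,"uaa":71,"w":95},{"nhv":85,"z":91}]}
After op 11 (add /zq/5 64): {"xr":{"dud":[27,15,87],"h":{"ec":9,"im":6,"jvu":29,"o":3,"xoh":42},"ju":{"ax":98,"r":69}},"zq":[62,[46,4,89,31],{"fu":50,"h":83,"t":76},{"dw":18,"g":62,"x":33,"xec":44},{"gba":35,"kn":19,"uaa":71,"w":95},64,{"nhv":85,"z":91}]}
After op 12 (remove /xr): {"zq":[62,[46,4,89,31],{"fu":50,"h":83,"t":76},{"dw":18,"g":62,"x":33,"xec":44},{"gba":35,"kn":19,"uaa":71,"w":95},64,{"nhv":85,"z":91}]}
Size at path /zq/6: 2

Answer: 2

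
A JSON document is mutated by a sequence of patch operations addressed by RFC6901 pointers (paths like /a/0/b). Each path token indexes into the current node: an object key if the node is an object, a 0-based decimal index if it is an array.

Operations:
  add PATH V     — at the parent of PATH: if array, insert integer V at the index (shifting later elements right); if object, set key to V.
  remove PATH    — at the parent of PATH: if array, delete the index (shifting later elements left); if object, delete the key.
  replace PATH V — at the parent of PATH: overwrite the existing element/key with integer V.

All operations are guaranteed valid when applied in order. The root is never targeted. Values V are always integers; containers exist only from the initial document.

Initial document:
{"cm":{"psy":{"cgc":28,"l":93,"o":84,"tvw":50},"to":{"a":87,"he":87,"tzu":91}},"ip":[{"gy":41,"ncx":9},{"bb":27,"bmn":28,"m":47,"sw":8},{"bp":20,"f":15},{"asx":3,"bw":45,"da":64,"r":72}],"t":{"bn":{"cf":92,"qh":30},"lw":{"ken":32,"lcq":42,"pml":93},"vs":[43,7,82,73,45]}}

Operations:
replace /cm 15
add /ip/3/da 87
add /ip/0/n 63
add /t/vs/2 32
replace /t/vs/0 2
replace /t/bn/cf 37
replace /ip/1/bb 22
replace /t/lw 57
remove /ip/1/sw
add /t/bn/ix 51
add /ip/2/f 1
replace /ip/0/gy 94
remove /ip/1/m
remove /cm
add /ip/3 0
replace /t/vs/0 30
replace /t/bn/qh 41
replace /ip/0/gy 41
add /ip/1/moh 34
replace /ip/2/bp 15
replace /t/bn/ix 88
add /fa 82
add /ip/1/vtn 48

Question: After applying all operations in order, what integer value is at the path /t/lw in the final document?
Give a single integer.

After op 1 (replace /cm 15): {"cm":15,"ip":[{"gy":41,"ncx":9},{"bb":27,"bmn":28,"m":47,"sw":8},{"bp":20,"f":15},{"asx":3,"bw":45,"da":64,"r":72}],"t":{"bn":{"cf":92,"qh":30},"lw":{"ken":32,"lcq":42,"pml":93},"vs":[43,7,82,73,45]}}
After op 2 (add /ip/3/da 87): {"cm":15,"ip":[{"gy":41,"ncx":9},{"bb":27,"bmn":28,"m":47,"sw":8},{"bp":20,"f":15},{"asx":3,"bw":45,"da":87,"r":72}],"t":{"bn":{"cf":92,"qh":30},"lw":{"ken":32,"lcq":42,"pml":93},"vs":[43,7,82,73,45]}}
After op 3 (add /ip/0/n 63): {"cm":15,"ip":[{"gy":41,"n":63,"ncx":9},{"bb":27,"bmn":28,"m":47,"sw":8},{"bp":20,"f":15},{"asx":3,"bw":45,"da":87,"r":72}],"t":{"bn":{"cf":92,"qh":30},"lw":{"ken":32,"lcq":42,"pml":93},"vs":[43,7,82,73,45]}}
After op 4 (add /t/vs/2 32): {"cm":15,"ip":[{"gy":41,"n":63,"ncx":9},{"bb":27,"bmn":28,"m":47,"sw":8},{"bp":20,"f":15},{"asx":3,"bw":45,"da":87,"r":72}],"t":{"bn":{"cf":92,"qh":30},"lw":{"ken":32,"lcq":42,"pml":93},"vs":[43,7,32,82,73,45]}}
After op 5 (replace /t/vs/0 2): {"cm":15,"ip":[{"gy":41,"n":63,"ncx":9},{"bb":27,"bmn":28,"m":47,"sw":8},{"bp":20,"f":15},{"asx":3,"bw":45,"da":87,"r":72}],"t":{"bn":{"cf":92,"qh":30},"lw":{"ken":32,"lcq":42,"pml":93},"vs":[2,7,32,82,73,45]}}
After op 6 (replace /t/bn/cf 37): {"cm":15,"ip":[{"gy":41,"n":63,"ncx":9},{"bb":27,"bmn":28,"m":47,"sw":8},{"bp":20,"f":15},{"asx":3,"bw":45,"da":87,"r":72}],"t":{"bn":{"cf":37,"qh":30},"lw":{"ken":32,"lcq":42,"pml":93},"vs":[2,7,32,82,73,45]}}
After op 7 (replace /ip/1/bb 22): {"cm":15,"ip":[{"gy":41,"n":63,"ncx":9},{"bb":22,"bmn":28,"m":47,"sw":8},{"bp":20,"f":15},{"asx":3,"bw":45,"da":87,"r":72}],"t":{"bn":{"cf":37,"qh":30},"lw":{"ken":32,"lcq":42,"pml":93},"vs":[2,7,32,82,73,45]}}
After op 8 (replace /t/lw 57): {"cm":15,"ip":[{"gy":41,"n":63,"ncx":9},{"bb":22,"bmn":28,"m":47,"sw":8},{"bp":20,"f":15},{"asx":3,"bw":45,"da":87,"r":72}],"t":{"bn":{"cf":37,"qh":30},"lw":57,"vs":[2,7,32,82,73,45]}}
After op 9 (remove /ip/1/sw): {"cm":15,"ip":[{"gy":41,"n":63,"ncx":9},{"bb":22,"bmn":28,"m":47},{"bp":20,"f":15},{"asx":3,"bw":45,"da":87,"r":72}],"t":{"bn":{"cf":37,"qh":30},"lw":57,"vs":[2,7,32,82,73,45]}}
After op 10 (add /t/bn/ix 51): {"cm":15,"ip":[{"gy":41,"n":63,"ncx":9},{"bb":22,"bmn":28,"m":47},{"bp":20,"f":15},{"asx":3,"bw":45,"da":87,"r":72}],"t":{"bn":{"cf":37,"ix":51,"qh":30},"lw":57,"vs":[2,7,32,82,73,45]}}
After op 11 (add /ip/2/f 1): {"cm":15,"ip":[{"gy":41,"n":63,"ncx":9},{"bb":22,"bmn":28,"m":47},{"bp":20,"f":1},{"asx":3,"bw":45,"da":87,"r":72}],"t":{"bn":{"cf":37,"ix":51,"qh":30},"lw":57,"vs":[2,7,32,82,73,45]}}
After op 12 (replace /ip/0/gy 94): {"cm":15,"ip":[{"gy":94,"n":63,"ncx":9},{"bb":22,"bmn":28,"m":47},{"bp":20,"f":1},{"asx":3,"bw":45,"da":87,"r":72}],"t":{"bn":{"cf":37,"ix":51,"qh":30},"lw":57,"vs":[2,7,32,82,73,45]}}
After op 13 (remove /ip/1/m): {"cm":15,"ip":[{"gy":94,"n":63,"ncx":9},{"bb":22,"bmn":28},{"bp":20,"f":1},{"asx":3,"bw":45,"da":87,"r":72}],"t":{"bn":{"cf":37,"ix":51,"qh":30},"lw":57,"vs":[2,7,32,82,73,45]}}
After op 14 (remove /cm): {"ip":[{"gy":94,"n":63,"ncx":9},{"bb":22,"bmn":28},{"bp":20,"f":1},{"asx":3,"bw":45,"da":87,"r":72}],"t":{"bn":{"cf":37,"ix":51,"qh":30},"lw":57,"vs":[2,7,32,82,73,45]}}
After op 15 (add /ip/3 0): {"ip":[{"gy":94,"n":63,"ncx":9},{"bb":22,"bmn":28},{"bp":20,"f":1},0,{"asx":3,"bw":45,"da":87,"r":72}],"t":{"bn":{"cf":37,"ix":51,"qh":30},"lw":57,"vs":[2,7,32,82,73,45]}}
After op 16 (replace /t/vs/0 30): {"ip":[{"gy":94,"n":63,"ncx":9},{"bb":22,"bmn":28},{"bp":20,"f":1},0,{"asx":3,"bw":45,"da":87,"r":72}],"t":{"bn":{"cf":37,"ix":51,"qh":30},"lw":57,"vs":[30,7,32,82,73,45]}}
After op 17 (replace /t/bn/qh 41): {"ip":[{"gy":94,"n":63,"ncx":9},{"bb":22,"bmn":28},{"bp":20,"f":1},0,{"asx":3,"bw":45,"da":87,"r":72}],"t":{"bn":{"cf":37,"ix":51,"qh":41},"lw":57,"vs":[30,7,32,82,73,45]}}
After op 18 (replace /ip/0/gy 41): {"ip":[{"gy":41,"n":63,"ncx":9},{"bb":22,"bmn":28},{"bp":20,"f":1},0,{"asx":3,"bw":45,"da":87,"r":72}],"t":{"bn":{"cf":37,"ix":51,"qh":41},"lw":57,"vs":[30,7,32,82,73,45]}}
After op 19 (add /ip/1/moh 34): {"ip":[{"gy":41,"n":63,"ncx":9},{"bb":22,"bmn":28,"moh":34},{"bp":20,"f":1},0,{"asx":3,"bw":45,"da":87,"r":72}],"t":{"bn":{"cf":37,"ix":51,"qh":41},"lw":57,"vs":[30,7,32,82,73,45]}}
After op 20 (replace /ip/2/bp 15): {"ip":[{"gy":41,"n":63,"ncx":9},{"bb":22,"bmn":28,"moh":34},{"bp":15,"f":1},0,{"asx":3,"bw":45,"da":87,"r":72}],"t":{"bn":{"cf":37,"ix":51,"qh":41},"lw":57,"vs":[30,7,32,82,73,45]}}
After op 21 (replace /t/bn/ix 88): {"ip":[{"gy":41,"n":63,"ncx":9},{"bb":22,"bmn":28,"moh":34},{"bp":15,"f":1},0,{"asx":3,"bw":45,"da":87,"r":72}],"t":{"bn":{"cf":37,"ix":88,"qh":41},"lw":57,"vs":[30,7,32,82,73,45]}}
After op 22 (add /fa 82): {"fa":82,"ip":[{"gy":41,"n":63,"ncx":9},{"bb":22,"bmn":28,"moh":34},{"bp":15,"f":1},0,{"asx":3,"bw":45,"da":87,"r":72}],"t":{"bn":{"cf":37,"ix":88,"qh":41},"lw":57,"vs":[30,7,32,82,73,45]}}
After op 23 (add /ip/1/vtn 48): {"fa":82,"ip":[{"gy":41,"n":63,"ncx":9},{"bb":22,"bmn":28,"moh":34,"vtn":48},{"bp":15,"f":1},0,{"asx":3,"bw":45,"da":87,"r":72}],"t":{"bn":{"cf":37,"ix":88,"qh":41},"lw":57,"vs":[30,7,32,82,73,45]}}
Value at /t/lw: 57

Answer: 57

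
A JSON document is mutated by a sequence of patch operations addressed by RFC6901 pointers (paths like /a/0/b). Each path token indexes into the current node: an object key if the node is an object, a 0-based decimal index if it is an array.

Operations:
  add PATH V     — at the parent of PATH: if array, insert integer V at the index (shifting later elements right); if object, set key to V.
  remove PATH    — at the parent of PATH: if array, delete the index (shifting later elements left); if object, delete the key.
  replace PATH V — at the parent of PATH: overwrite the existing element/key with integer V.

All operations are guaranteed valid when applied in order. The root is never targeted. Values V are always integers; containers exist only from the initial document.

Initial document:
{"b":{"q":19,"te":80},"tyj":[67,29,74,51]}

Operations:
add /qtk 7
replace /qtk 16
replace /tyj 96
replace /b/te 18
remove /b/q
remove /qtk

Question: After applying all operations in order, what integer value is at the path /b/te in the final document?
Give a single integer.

Answer: 18

Derivation:
After op 1 (add /qtk 7): {"b":{"q":19,"te":80},"qtk":7,"tyj":[67,29,74,51]}
After op 2 (replace /qtk 16): {"b":{"q":19,"te":80},"qtk":16,"tyj":[67,29,74,51]}
After op 3 (replace /tyj 96): {"b":{"q":19,"te":80},"qtk":16,"tyj":96}
After op 4 (replace /b/te 18): {"b":{"q":19,"te":18},"qtk":16,"tyj":96}
After op 5 (remove /b/q): {"b":{"te":18},"qtk":16,"tyj":96}
After op 6 (remove /qtk): {"b":{"te":18},"tyj":96}
Value at /b/te: 18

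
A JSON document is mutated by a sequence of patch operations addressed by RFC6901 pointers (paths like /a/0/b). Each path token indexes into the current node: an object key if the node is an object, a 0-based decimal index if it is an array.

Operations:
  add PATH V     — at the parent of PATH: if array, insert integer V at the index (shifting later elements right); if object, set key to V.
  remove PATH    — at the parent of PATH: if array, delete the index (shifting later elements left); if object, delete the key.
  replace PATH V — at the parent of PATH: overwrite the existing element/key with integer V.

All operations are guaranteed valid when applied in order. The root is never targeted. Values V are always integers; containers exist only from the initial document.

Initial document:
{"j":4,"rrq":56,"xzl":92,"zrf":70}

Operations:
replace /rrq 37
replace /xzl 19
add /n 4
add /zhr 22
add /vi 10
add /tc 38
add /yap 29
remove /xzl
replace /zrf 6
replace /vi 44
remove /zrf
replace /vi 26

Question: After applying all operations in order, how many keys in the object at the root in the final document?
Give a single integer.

After op 1 (replace /rrq 37): {"j":4,"rrq":37,"xzl":92,"zrf":70}
After op 2 (replace /xzl 19): {"j":4,"rrq":37,"xzl":19,"zrf":70}
After op 3 (add /n 4): {"j":4,"n":4,"rrq":37,"xzl":19,"zrf":70}
After op 4 (add /zhr 22): {"j":4,"n":4,"rrq":37,"xzl":19,"zhr":22,"zrf":70}
After op 5 (add /vi 10): {"j":4,"n":4,"rrq":37,"vi":10,"xzl":19,"zhr":22,"zrf":70}
After op 6 (add /tc 38): {"j":4,"n":4,"rrq":37,"tc":38,"vi":10,"xzl":19,"zhr":22,"zrf":70}
After op 7 (add /yap 29): {"j":4,"n":4,"rrq":37,"tc":38,"vi":10,"xzl":19,"yap":29,"zhr":22,"zrf":70}
After op 8 (remove /xzl): {"j":4,"n":4,"rrq":37,"tc":38,"vi":10,"yap":29,"zhr":22,"zrf":70}
After op 9 (replace /zrf 6): {"j":4,"n":4,"rrq":37,"tc":38,"vi":10,"yap":29,"zhr":22,"zrf":6}
After op 10 (replace /vi 44): {"j":4,"n":4,"rrq":37,"tc":38,"vi":44,"yap":29,"zhr":22,"zrf":6}
After op 11 (remove /zrf): {"j":4,"n":4,"rrq":37,"tc":38,"vi":44,"yap":29,"zhr":22}
After op 12 (replace /vi 26): {"j":4,"n":4,"rrq":37,"tc":38,"vi":26,"yap":29,"zhr":22}
Size at the root: 7

Answer: 7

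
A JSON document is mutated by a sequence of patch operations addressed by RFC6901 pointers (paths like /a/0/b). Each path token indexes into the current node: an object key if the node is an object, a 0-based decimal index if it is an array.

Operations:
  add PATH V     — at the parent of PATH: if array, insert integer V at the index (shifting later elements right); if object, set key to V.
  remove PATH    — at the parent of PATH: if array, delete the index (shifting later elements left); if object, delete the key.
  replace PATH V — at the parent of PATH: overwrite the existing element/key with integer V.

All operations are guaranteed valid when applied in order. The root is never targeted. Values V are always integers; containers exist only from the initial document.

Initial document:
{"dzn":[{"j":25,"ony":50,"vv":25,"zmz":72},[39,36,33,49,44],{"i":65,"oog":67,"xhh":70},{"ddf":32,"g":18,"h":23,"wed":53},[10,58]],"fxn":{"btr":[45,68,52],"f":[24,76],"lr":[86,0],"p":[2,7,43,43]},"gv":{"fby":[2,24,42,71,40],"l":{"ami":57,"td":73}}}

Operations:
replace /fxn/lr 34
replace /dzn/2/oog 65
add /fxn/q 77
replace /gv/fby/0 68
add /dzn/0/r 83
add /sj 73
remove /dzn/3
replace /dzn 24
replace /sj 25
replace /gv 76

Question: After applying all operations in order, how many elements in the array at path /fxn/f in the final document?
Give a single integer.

After op 1 (replace /fxn/lr 34): {"dzn":[{"j":25,"ony":50,"vv":25,"zmz":72},[39,36,33,49,44],{"i":65,"oog":67,"xhh":70},{"ddf":32,"g":18,"h":23,"wed":53},[10,58]],"fxn":{"btr":[45,68,52],"f":[24,76],"lr":34,"p":[2,7,43,43]},"gv":{"fby":[2,24,42,71,40],"l":{"ami":57,"td":73}}}
After op 2 (replace /dzn/2/oog 65): {"dzn":[{"j":25,"ony":50,"vv":25,"zmz":72},[39,36,33,49,44],{"i":65,"oog":65,"xhh":70},{"ddf":32,"g":18,"h":23,"wed":53},[10,58]],"fxn":{"btr":[45,68,52],"f":[24,76],"lr":34,"p":[2,7,43,43]},"gv":{"fby":[2,24,42,71,40],"l":{"ami":57,"td":73}}}
After op 3 (add /fxn/q 77): {"dzn":[{"j":25,"ony":50,"vv":25,"zmz":72},[39,36,33,49,44],{"i":65,"oog":65,"xhh":70},{"ddf":32,"g":18,"h":23,"wed":53},[10,58]],"fxn":{"btr":[45,68,52],"f":[24,76],"lr":34,"p":[2,7,43,43],"q":77},"gv":{"fby":[2,24,42,71,40],"l":{"ami":57,"td":73}}}
After op 4 (replace /gv/fby/0 68): {"dzn":[{"j":25,"ony":50,"vv":25,"zmz":72},[39,36,33,49,44],{"i":65,"oog":65,"xhh":70},{"ddf":32,"g":18,"h":23,"wed":53},[10,58]],"fxn":{"btr":[45,68,52],"f":[24,76],"lr":34,"p":[2,7,43,43],"q":77},"gv":{"fby":[68,24,42,71,40],"l":{"ami":57,"td":73}}}
After op 5 (add /dzn/0/r 83): {"dzn":[{"j":25,"ony":50,"r":83,"vv":25,"zmz":72},[39,36,33,49,44],{"i":65,"oog":65,"xhh":70},{"ddf":32,"g":18,"h":23,"wed":53},[10,58]],"fxn":{"btr":[45,68,52],"f":[24,76],"lr":34,"p":[2,7,43,43],"q":77},"gv":{"fby":[68,24,42,71,40],"l":{"ami":57,"td":73}}}
After op 6 (add /sj 73): {"dzn":[{"j":25,"ony":50,"r":83,"vv":25,"zmz":72},[39,36,33,49,44],{"i":65,"oog":65,"xhh":70},{"ddf":32,"g":18,"h":23,"wed":53},[10,58]],"fxn":{"btr":[45,68,52],"f":[24,76],"lr":34,"p":[2,7,43,43],"q":77},"gv":{"fby":[68,24,42,71,40],"l":{"ami":57,"td":73}},"sj":73}
After op 7 (remove /dzn/3): {"dzn":[{"j":25,"ony":50,"r":83,"vv":25,"zmz":72},[39,36,33,49,44],{"i":65,"oog":65,"xhh":70},[10,58]],"fxn":{"btr":[45,68,52],"f":[24,76],"lr":34,"p":[2,7,43,43],"q":77},"gv":{"fby":[68,24,42,71,40],"l":{"ami":57,"td":73}},"sj":73}
After op 8 (replace /dzn 24): {"dzn":24,"fxn":{"btr":[45,68,52],"f":[24,76],"lr":34,"p":[2,7,43,43],"q":77},"gv":{"fby":[68,24,42,71,40],"l":{"ami":57,"td":73}},"sj":73}
After op 9 (replace /sj 25): {"dzn":24,"fxn":{"btr":[45,68,52],"f":[24,76],"lr":34,"p":[2,7,43,43],"q":77},"gv":{"fby":[68,24,42,71,40],"l":{"ami":57,"td":73}},"sj":25}
After op 10 (replace /gv 76): {"dzn":24,"fxn":{"btr":[45,68,52],"f":[24,76],"lr":34,"p":[2,7,43,43],"q":77},"gv":76,"sj":25}
Size at path /fxn/f: 2

Answer: 2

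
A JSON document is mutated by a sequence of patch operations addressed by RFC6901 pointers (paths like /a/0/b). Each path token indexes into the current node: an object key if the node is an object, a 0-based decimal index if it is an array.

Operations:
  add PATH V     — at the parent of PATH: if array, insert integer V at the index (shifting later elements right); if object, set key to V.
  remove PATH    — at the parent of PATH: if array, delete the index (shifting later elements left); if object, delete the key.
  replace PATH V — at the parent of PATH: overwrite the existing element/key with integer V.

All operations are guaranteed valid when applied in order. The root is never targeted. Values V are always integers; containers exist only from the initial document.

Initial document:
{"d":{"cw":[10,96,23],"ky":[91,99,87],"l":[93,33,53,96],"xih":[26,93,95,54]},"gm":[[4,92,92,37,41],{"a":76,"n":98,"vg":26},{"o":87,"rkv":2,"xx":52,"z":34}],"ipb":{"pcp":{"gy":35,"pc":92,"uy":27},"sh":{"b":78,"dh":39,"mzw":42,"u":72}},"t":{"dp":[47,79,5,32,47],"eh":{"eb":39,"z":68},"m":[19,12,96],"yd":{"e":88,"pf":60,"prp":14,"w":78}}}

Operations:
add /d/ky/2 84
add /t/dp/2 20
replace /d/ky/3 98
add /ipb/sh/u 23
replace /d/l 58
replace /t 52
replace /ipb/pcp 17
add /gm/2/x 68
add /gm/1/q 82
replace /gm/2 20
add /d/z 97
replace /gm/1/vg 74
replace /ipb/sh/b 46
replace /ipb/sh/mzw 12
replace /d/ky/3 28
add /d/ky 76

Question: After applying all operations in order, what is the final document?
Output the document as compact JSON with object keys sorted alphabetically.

Answer: {"d":{"cw":[10,96,23],"ky":76,"l":58,"xih":[26,93,95,54],"z":97},"gm":[[4,92,92,37,41],{"a":76,"n":98,"q":82,"vg":74},20],"ipb":{"pcp":17,"sh":{"b":46,"dh":39,"mzw":12,"u":23}},"t":52}

Derivation:
After op 1 (add /d/ky/2 84): {"d":{"cw":[10,96,23],"ky":[91,99,84,87],"l":[93,33,53,96],"xih":[26,93,95,54]},"gm":[[4,92,92,37,41],{"a":76,"n":98,"vg":26},{"o":87,"rkv":2,"xx":52,"z":34}],"ipb":{"pcp":{"gy":35,"pc":92,"uy":27},"sh":{"b":78,"dh":39,"mzw":42,"u":72}},"t":{"dp":[47,79,5,32,47],"eh":{"eb":39,"z":68},"m":[19,12,96],"yd":{"e":88,"pf":60,"prp":14,"w":78}}}
After op 2 (add /t/dp/2 20): {"d":{"cw":[10,96,23],"ky":[91,99,84,87],"l":[93,33,53,96],"xih":[26,93,95,54]},"gm":[[4,92,92,37,41],{"a":76,"n":98,"vg":26},{"o":87,"rkv":2,"xx":52,"z":34}],"ipb":{"pcp":{"gy":35,"pc":92,"uy":27},"sh":{"b":78,"dh":39,"mzw":42,"u":72}},"t":{"dp":[47,79,20,5,32,47],"eh":{"eb":39,"z":68},"m":[19,12,96],"yd":{"e":88,"pf":60,"prp":14,"w":78}}}
After op 3 (replace /d/ky/3 98): {"d":{"cw":[10,96,23],"ky":[91,99,84,98],"l":[93,33,53,96],"xih":[26,93,95,54]},"gm":[[4,92,92,37,41],{"a":76,"n":98,"vg":26},{"o":87,"rkv":2,"xx":52,"z":34}],"ipb":{"pcp":{"gy":35,"pc":92,"uy":27},"sh":{"b":78,"dh":39,"mzw":42,"u":72}},"t":{"dp":[47,79,20,5,32,47],"eh":{"eb":39,"z":68},"m":[19,12,96],"yd":{"e":88,"pf":60,"prp":14,"w":78}}}
After op 4 (add /ipb/sh/u 23): {"d":{"cw":[10,96,23],"ky":[91,99,84,98],"l":[93,33,53,96],"xih":[26,93,95,54]},"gm":[[4,92,92,37,41],{"a":76,"n":98,"vg":26},{"o":87,"rkv":2,"xx":52,"z":34}],"ipb":{"pcp":{"gy":35,"pc":92,"uy":27},"sh":{"b":78,"dh":39,"mzw":42,"u":23}},"t":{"dp":[47,79,20,5,32,47],"eh":{"eb":39,"z":68},"m":[19,12,96],"yd":{"e":88,"pf":60,"prp":14,"w":78}}}
After op 5 (replace /d/l 58): {"d":{"cw":[10,96,23],"ky":[91,99,84,98],"l":58,"xih":[26,93,95,54]},"gm":[[4,92,92,37,41],{"a":76,"n":98,"vg":26},{"o":87,"rkv":2,"xx":52,"z":34}],"ipb":{"pcp":{"gy":35,"pc":92,"uy":27},"sh":{"b":78,"dh":39,"mzw":42,"u":23}},"t":{"dp":[47,79,20,5,32,47],"eh":{"eb":39,"z":68},"m":[19,12,96],"yd":{"e":88,"pf":60,"prp":14,"w":78}}}
After op 6 (replace /t 52): {"d":{"cw":[10,96,23],"ky":[91,99,84,98],"l":58,"xih":[26,93,95,54]},"gm":[[4,92,92,37,41],{"a":76,"n":98,"vg":26},{"o":87,"rkv":2,"xx":52,"z":34}],"ipb":{"pcp":{"gy":35,"pc":92,"uy":27},"sh":{"b":78,"dh":39,"mzw":42,"u":23}},"t":52}
After op 7 (replace /ipb/pcp 17): {"d":{"cw":[10,96,23],"ky":[91,99,84,98],"l":58,"xih":[26,93,95,54]},"gm":[[4,92,92,37,41],{"a":76,"n":98,"vg":26},{"o":87,"rkv":2,"xx":52,"z":34}],"ipb":{"pcp":17,"sh":{"b":78,"dh":39,"mzw":42,"u":23}},"t":52}
After op 8 (add /gm/2/x 68): {"d":{"cw":[10,96,23],"ky":[91,99,84,98],"l":58,"xih":[26,93,95,54]},"gm":[[4,92,92,37,41],{"a":76,"n":98,"vg":26},{"o":87,"rkv":2,"x":68,"xx":52,"z":34}],"ipb":{"pcp":17,"sh":{"b":78,"dh":39,"mzw":42,"u":23}},"t":52}
After op 9 (add /gm/1/q 82): {"d":{"cw":[10,96,23],"ky":[91,99,84,98],"l":58,"xih":[26,93,95,54]},"gm":[[4,92,92,37,41],{"a":76,"n":98,"q":82,"vg":26},{"o":87,"rkv":2,"x":68,"xx":52,"z":34}],"ipb":{"pcp":17,"sh":{"b":78,"dh":39,"mzw":42,"u":23}},"t":52}
After op 10 (replace /gm/2 20): {"d":{"cw":[10,96,23],"ky":[91,99,84,98],"l":58,"xih":[26,93,95,54]},"gm":[[4,92,92,37,41],{"a":76,"n":98,"q":82,"vg":26},20],"ipb":{"pcp":17,"sh":{"b":78,"dh":39,"mzw":42,"u":23}},"t":52}
After op 11 (add /d/z 97): {"d":{"cw":[10,96,23],"ky":[91,99,84,98],"l":58,"xih":[26,93,95,54],"z":97},"gm":[[4,92,92,37,41],{"a":76,"n":98,"q":82,"vg":26},20],"ipb":{"pcp":17,"sh":{"b":78,"dh":39,"mzw":42,"u":23}},"t":52}
After op 12 (replace /gm/1/vg 74): {"d":{"cw":[10,96,23],"ky":[91,99,84,98],"l":58,"xih":[26,93,95,54],"z":97},"gm":[[4,92,92,37,41],{"a":76,"n":98,"q":82,"vg":74},20],"ipb":{"pcp":17,"sh":{"b":78,"dh":39,"mzw":42,"u":23}},"t":52}
After op 13 (replace /ipb/sh/b 46): {"d":{"cw":[10,96,23],"ky":[91,99,84,98],"l":58,"xih":[26,93,95,54],"z":97},"gm":[[4,92,92,37,41],{"a":76,"n":98,"q":82,"vg":74},20],"ipb":{"pcp":17,"sh":{"b":46,"dh":39,"mzw":42,"u":23}},"t":52}
After op 14 (replace /ipb/sh/mzw 12): {"d":{"cw":[10,96,23],"ky":[91,99,84,98],"l":58,"xih":[26,93,95,54],"z":97},"gm":[[4,92,92,37,41],{"a":76,"n":98,"q":82,"vg":74},20],"ipb":{"pcp":17,"sh":{"b":46,"dh":39,"mzw":12,"u":23}},"t":52}
After op 15 (replace /d/ky/3 28): {"d":{"cw":[10,96,23],"ky":[91,99,84,28],"l":58,"xih":[26,93,95,54],"z":97},"gm":[[4,92,92,37,41],{"a":76,"n":98,"q":82,"vg":74},20],"ipb":{"pcp":17,"sh":{"b":46,"dh":39,"mzw":12,"u":23}},"t":52}
After op 16 (add /d/ky 76): {"d":{"cw":[10,96,23],"ky":76,"l":58,"xih":[26,93,95,54],"z":97},"gm":[[4,92,92,37,41],{"a":76,"n":98,"q":82,"vg":74},20],"ipb":{"pcp":17,"sh":{"b":46,"dh":39,"mzw":12,"u":23}},"t":52}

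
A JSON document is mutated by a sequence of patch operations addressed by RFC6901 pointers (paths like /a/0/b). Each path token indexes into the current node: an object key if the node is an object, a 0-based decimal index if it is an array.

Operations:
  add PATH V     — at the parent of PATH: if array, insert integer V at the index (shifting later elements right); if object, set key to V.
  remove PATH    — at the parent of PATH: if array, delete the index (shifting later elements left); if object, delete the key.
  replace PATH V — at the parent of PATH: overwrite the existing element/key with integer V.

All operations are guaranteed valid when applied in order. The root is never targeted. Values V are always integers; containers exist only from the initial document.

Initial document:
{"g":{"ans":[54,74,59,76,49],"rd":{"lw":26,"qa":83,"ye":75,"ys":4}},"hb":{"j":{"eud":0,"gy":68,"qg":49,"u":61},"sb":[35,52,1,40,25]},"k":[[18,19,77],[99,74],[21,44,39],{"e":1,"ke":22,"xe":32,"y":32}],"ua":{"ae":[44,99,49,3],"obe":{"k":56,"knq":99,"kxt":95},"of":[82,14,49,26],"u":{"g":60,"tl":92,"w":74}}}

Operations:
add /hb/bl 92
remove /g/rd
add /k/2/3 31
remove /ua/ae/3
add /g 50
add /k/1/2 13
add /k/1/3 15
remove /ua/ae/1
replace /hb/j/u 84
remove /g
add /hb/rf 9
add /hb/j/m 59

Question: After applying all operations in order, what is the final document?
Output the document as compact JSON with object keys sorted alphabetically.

After op 1 (add /hb/bl 92): {"g":{"ans":[54,74,59,76,49],"rd":{"lw":26,"qa":83,"ye":75,"ys":4}},"hb":{"bl":92,"j":{"eud":0,"gy":68,"qg":49,"u":61},"sb":[35,52,1,40,25]},"k":[[18,19,77],[99,74],[21,44,39],{"e":1,"ke":22,"xe":32,"y":32}],"ua":{"ae":[44,99,49,3],"obe":{"k":56,"knq":99,"kxt":95},"of":[82,14,49,26],"u":{"g":60,"tl":92,"w":74}}}
After op 2 (remove /g/rd): {"g":{"ans":[54,74,59,76,49]},"hb":{"bl":92,"j":{"eud":0,"gy":68,"qg":49,"u":61},"sb":[35,52,1,40,25]},"k":[[18,19,77],[99,74],[21,44,39],{"e":1,"ke":22,"xe":32,"y":32}],"ua":{"ae":[44,99,49,3],"obe":{"k":56,"knq":99,"kxt":95},"of":[82,14,49,26],"u":{"g":60,"tl":92,"w":74}}}
After op 3 (add /k/2/3 31): {"g":{"ans":[54,74,59,76,49]},"hb":{"bl":92,"j":{"eud":0,"gy":68,"qg":49,"u":61},"sb":[35,52,1,40,25]},"k":[[18,19,77],[99,74],[21,44,39,31],{"e":1,"ke":22,"xe":32,"y":32}],"ua":{"ae":[44,99,49,3],"obe":{"k":56,"knq":99,"kxt":95},"of":[82,14,49,26],"u":{"g":60,"tl":92,"w":74}}}
After op 4 (remove /ua/ae/3): {"g":{"ans":[54,74,59,76,49]},"hb":{"bl":92,"j":{"eud":0,"gy":68,"qg":49,"u":61},"sb":[35,52,1,40,25]},"k":[[18,19,77],[99,74],[21,44,39,31],{"e":1,"ke":22,"xe":32,"y":32}],"ua":{"ae":[44,99,49],"obe":{"k":56,"knq":99,"kxt":95},"of":[82,14,49,26],"u":{"g":60,"tl":92,"w":74}}}
After op 5 (add /g 50): {"g":50,"hb":{"bl":92,"j":{"eud":0,"gy":68,"qg":49,"u":61},"sb":[35,52,1,40,25]},"k":[[18,19,77],[99,74],[21,44,39,31],{"e":1,"ke":22,"xe":32,"y":32}],"ua":{"ae":[44,99,49],"obe":{"k":56,"knq":99,"kxt":95},"of":[82,14,49,26],"u":{"g":60,"tl":92,"w":74}}}
After op 6 (add /k/1/2 13): {"g":50,"hb":{"bl":92,"j":{"eud":0,"gy":68,"qg":49,"u":61},"sb":[35,52,1,40,25]},"k":[[18,19,77],[99,74,13],[21,44,39,31],{"e":1,"ke":22,"xe":32,"y":32}],"ua":{"ae":[44,99,49],"obe":{"k":56,"knq":99,"kxt":95},"of":[82,14,49,26],"u":{"g":60,"tl":92,"w":74}}}
After op 7 (add /k/1/3 15): {"g":50,"hb":{"bl":92,"j":{"eud":0,"gy":68,"qg":49,"u":61},"sb":[35,52,1,40,25]},"k":[[18,19,77],[99,74,13,15],[21,44,39,31],{"e":1,"ke":22,"xe":32,"y":32}],"ua":{"ae":[44,99,49],"obe":{"k":56,"knq":99,"kxt":95},"of":[82,14,49,26],"u":{"g":60,"tl":92,"w":74}}}
After op 8 (remove /ua/ae/1): {"g":50,"hb":{"bl":92,"j":{"eud":0,"gy":68,"qg":49,"u":61},"sb":[35,52,1,40,25]},"k":[[18,19,77],[99,74,13,15],[21,44,39,31],{"e":1,"ke":22,"xe":32,"y":32}],"ua":{"ae":[44,49],"obe":{"k":56,"knq":99,"kxt":95},"of":[82,14,49,26],"u":{"g":60,"tl":92,"w":74}}}
After op 9 (replace /hb/j/u 84): {"g":50,"hb":{"bl":92,"j":{"eud":0,"gy":68,"qg":49,"u":84},"sb":[35,52,1,40,25]},"k":[[18,19,77],[99,74,13,15],[21,44,39,31],{"e":1,"ke":22,"xe":32,"y":32}],"ua":{"ae":[44,49],"obe":{"k":56,"knq":99,"kxt":95},"of":[82,14,49,26],"u":{"g":60,"tl":92,"w":74}}}
After op 10 (remove /g): {"hb":{"bl":92,"j":{"eud":0,"gy":68,"qg":49,"u":84},"sb":[35,52,1,40,25]},"k":[[18,19,77],[99,74,13,15],[21,44,39,31],{"e":1,"ke":22,"xe":32,"y":32}],"ua":{"ae":[44,49],"obe":{"k":56,"knq":99,"kxt":95},"of":[82,14,49,26],"u":{"g":60,"tl":92,"w":74}}}
After op 11 (add /hb/rf 9): {"hb":{"bl":92,"j":{"eud":0,"gy":68,"qg":49,"u":84},"rf":9,"sb":[35,52,1,40,25]},"k":[[18,19,77],[99,74,13,15],[21,44,39,31],{"e":1,"ke":22,"xe":32,"y":32}],"ua":{"ae":[44,49],"obe":{"k":56,"knq":99,"kxt":95},"of":[82,14,49,26],"u":{"g":60,"tl":92,"w":74}}}
After op 12 (add /hb/j/m 59): {"hb":{"bl":92,"j":{"eud":0,"gy":68,"m":59,"qg":49,"u":84},"rf":9,"sb":[35,52,1,40,25]},"k":[[18,19,77],[99,74,13,15],[21,44,39,31],{"e":1,"ke":22,"xe":32,"y":32}],"ua":{"ae":[44,49],"obe":{"k":56,"knq":99,"kxt":95},"of":[82,14,49,26],"u":{"g":60,"tl":92,"w":74}}}

Answer: {"hb":{"bl":92,"j":{"eud":0,"gy":68,"m":59,"qg":49,"u":84},"rf":9,"sb":[35,52,1,40,25]},"k":[[18,19,77],[99,74,13,15],[21,44,39,31],{"e":1,"ke":22,"xe":32,"y":32}],"ua":{"ae":[44,49],"obe":{"k":56,"knq":99,"kxt":95},"of":[82,14,49,26],"u":{"g":60,"tl":92,"w":74}}}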